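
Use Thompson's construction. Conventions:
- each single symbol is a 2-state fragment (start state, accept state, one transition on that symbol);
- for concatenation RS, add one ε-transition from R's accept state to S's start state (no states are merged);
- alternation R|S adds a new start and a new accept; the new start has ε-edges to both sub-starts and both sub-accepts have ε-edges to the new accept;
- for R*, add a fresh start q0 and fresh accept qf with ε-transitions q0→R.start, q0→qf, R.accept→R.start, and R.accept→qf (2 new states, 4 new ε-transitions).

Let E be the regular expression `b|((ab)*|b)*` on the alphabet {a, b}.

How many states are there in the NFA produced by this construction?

16

Recursing over subexpressions:
Each of the 4 symbol leaves contributes a 2-state fragment.
  ab — 4 states
  (ab)* — 6 states
  (ab)*|b — 10 states
  ((ab)*|b)* — 12 states
  b|((ab)*|b)* — 16 states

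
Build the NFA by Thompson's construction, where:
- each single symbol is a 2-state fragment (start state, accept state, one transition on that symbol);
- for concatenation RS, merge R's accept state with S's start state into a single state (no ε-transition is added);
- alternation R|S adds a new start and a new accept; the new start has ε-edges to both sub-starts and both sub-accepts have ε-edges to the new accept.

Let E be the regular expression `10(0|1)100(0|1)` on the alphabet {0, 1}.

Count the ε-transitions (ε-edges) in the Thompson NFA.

8

Recursing over subexpressions:
Each of the 9 symbol leaves contributes 0 ε-transitions.
  0|1 : 4 ε-transitions
  0|1 : 4 ε-transitions
  10(0|1)100(0|1) : 8 ε-transitions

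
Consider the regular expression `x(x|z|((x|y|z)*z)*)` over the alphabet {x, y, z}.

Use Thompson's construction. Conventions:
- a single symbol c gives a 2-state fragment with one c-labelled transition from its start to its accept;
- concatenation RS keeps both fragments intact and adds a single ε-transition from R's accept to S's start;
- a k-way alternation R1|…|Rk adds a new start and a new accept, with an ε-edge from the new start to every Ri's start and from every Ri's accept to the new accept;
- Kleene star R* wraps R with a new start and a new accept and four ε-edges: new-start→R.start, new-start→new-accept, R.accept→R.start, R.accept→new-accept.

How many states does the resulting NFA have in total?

22

Bottom-up over the parse tree:
Each of the 7 symbol leaves contributes a 2-state fragment.
  x|y|z : 8 states
  (x|y|z)* : 10 states
  (x|y|z)*z : 12 states
  ((x|y|z)*z)* : 14 states
  x|z|((x|y|z)*z)* : 20 states
  x(x|z|((x|y|z)*z)*) : 22 states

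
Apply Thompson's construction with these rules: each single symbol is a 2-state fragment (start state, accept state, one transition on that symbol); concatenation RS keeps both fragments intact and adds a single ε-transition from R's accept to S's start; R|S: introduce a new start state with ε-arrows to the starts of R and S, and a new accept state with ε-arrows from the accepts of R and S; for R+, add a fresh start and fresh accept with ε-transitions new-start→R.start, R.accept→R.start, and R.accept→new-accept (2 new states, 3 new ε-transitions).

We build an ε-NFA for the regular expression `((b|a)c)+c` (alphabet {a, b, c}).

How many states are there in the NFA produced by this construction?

12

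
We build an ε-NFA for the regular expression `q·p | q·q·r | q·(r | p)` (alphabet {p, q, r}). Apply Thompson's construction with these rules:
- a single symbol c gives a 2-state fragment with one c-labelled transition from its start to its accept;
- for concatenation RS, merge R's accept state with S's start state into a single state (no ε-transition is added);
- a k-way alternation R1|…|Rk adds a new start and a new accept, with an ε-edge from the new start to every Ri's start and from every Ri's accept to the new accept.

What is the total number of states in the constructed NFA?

16

Building bottom-up:
Each of the 8 symbol leaves contributes a 2-state fragment.
  q·p : 3 states
  q·q·r : 4 states
  r | p : 6 states
  q·(r | p) : 7 states
  q·p | q·q·r | q·(r | p) : 16 states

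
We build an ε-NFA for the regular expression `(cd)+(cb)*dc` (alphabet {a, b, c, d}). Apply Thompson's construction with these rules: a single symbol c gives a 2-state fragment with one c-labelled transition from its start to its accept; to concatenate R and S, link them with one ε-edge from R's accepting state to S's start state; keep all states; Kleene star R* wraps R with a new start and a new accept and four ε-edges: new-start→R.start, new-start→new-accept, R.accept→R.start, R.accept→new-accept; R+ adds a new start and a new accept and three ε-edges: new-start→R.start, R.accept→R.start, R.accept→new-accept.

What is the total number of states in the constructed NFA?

16

By structural recursion:
Each of the 6 symbol leaves contributes a 2-state fragment.
  cd → 4 states
  (cd)+ → 6 states
  cb → 4 states
  (cb)* → 6 states
  (cd)+(cb)*dc → 16 states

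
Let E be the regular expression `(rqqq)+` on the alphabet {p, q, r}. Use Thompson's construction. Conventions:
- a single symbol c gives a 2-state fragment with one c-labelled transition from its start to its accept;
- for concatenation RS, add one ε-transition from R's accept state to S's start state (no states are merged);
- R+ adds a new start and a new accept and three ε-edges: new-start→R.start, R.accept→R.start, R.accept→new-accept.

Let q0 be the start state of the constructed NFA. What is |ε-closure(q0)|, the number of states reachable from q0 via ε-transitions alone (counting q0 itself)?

Work bottom-up. For each fragment F, track |ε-closure(F.start)| and whether F's accept lies in that closure (i.e. whether F accepts ε). A single-symbol fragment has closure size 1 and does not accept ε.
  rqqq → |closure| equals the left operand's closure size = 1 (its accept is not ε-reachable, so the closure stops there)
  (rqqq)+ → new start ε-reaches only the body's start; the new accept needs a symbol first: |closure| = 1 + 1 = 2

2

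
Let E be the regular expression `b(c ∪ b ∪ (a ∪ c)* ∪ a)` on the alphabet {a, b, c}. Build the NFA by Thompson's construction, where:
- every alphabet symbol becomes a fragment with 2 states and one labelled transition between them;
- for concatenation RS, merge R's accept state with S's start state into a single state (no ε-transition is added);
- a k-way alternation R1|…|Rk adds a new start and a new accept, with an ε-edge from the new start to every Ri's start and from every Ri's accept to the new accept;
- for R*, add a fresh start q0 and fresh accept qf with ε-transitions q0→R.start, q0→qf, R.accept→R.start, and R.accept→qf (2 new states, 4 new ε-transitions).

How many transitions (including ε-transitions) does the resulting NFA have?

Bottom-up over the parse tree:
Each of the 6 symbol leaves contributes 1 transition (1 symbol, 0 ε).
  a ∪ c = 6 transitions (2 symbol, 4 ε)
  (a ∪ c)* = 10 transitions (2 symbol, 8 ε)
  c ∪ b ∪ (a ∪ c)* ∪ a = 21 transitions (5 symbol, 16 ε)
  b(c ∪ b ∪ (a ∪ c)* ∪ a) = 22 transitions (6 symbol, 16 ε)

22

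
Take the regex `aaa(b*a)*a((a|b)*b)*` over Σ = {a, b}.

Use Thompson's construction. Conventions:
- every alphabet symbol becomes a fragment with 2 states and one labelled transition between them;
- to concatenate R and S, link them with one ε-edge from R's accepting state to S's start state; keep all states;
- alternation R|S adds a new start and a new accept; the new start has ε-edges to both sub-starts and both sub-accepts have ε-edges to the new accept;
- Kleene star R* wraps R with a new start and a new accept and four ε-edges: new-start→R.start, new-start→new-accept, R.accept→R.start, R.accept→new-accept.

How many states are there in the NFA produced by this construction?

Building bottom-up:
Each of the 9 symbol leaves contributes a 2-state fragment.
  b* : 4 states
  b*a : 6 states
  (b*a)* : 8 states
  a|b : 6 states
  (a|b)* : 8 states
  (a|b)*b : 10 states
  ((a|b)*b)* : 12 states
  aaa(b*a)*a((a|b)*b)* : 28 states

28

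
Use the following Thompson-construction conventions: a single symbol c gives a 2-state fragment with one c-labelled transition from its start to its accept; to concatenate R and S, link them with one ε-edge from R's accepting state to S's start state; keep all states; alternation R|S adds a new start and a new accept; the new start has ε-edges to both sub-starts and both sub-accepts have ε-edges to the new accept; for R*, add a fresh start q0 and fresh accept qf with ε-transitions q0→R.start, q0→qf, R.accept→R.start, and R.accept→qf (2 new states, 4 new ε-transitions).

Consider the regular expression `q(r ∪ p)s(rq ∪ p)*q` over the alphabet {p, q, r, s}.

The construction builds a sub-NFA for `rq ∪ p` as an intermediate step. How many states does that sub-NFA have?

8

Fragment for `rq ∪ p`:
Each of the 3 symbol leaves contributes a 2-state fragment.
  rq = 4 states
  rq ∪ p = 8 states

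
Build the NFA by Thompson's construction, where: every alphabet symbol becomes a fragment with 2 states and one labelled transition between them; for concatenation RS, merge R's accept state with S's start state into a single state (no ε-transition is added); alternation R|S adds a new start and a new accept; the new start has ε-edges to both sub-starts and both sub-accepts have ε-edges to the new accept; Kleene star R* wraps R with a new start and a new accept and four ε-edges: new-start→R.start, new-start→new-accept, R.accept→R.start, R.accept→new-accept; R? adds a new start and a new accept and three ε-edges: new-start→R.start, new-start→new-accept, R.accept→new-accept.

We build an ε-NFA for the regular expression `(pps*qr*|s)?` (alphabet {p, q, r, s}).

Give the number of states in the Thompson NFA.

Building bottom-up:
Each of the 6 symbol leaves contributes a 2-state fragment.
  s* = 4 states
  r* = 4 states
  pps*qr* = 10 states
  pps*qr*|s = 14 states
  (pps*qr*|s)? = 16 states

16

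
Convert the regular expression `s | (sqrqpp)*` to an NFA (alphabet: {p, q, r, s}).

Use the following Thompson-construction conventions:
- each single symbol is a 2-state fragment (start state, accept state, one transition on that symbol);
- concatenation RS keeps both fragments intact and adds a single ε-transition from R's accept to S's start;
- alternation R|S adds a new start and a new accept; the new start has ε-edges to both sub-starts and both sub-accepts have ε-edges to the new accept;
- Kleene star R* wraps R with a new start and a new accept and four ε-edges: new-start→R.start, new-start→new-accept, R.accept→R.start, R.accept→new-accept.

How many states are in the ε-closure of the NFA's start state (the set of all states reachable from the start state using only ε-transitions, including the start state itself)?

Work bottom-up. For each fragment F, track |ε-closure(F.start)| and whether F's accept lies in that closure (i.e. whether F accepts ε). A single-symbol fragment has closure size 1 and does not accept ε.
  sqrqpp → |ε-closure| equals the left operand's closure size = 1 (its accept is not ε-reachable, so the closure stops there)
  (sqrqpp)* → the star's fresh start ε-reaches both the body's start and the fresh accept: |ε-closure| = 2 + 1 = 3
  s | (sqrqpp)* → |ε-closure| = 1 (new start) + (1 + 3) + 1 (new accept, since some branch ε-reaches its own accept) = 6

6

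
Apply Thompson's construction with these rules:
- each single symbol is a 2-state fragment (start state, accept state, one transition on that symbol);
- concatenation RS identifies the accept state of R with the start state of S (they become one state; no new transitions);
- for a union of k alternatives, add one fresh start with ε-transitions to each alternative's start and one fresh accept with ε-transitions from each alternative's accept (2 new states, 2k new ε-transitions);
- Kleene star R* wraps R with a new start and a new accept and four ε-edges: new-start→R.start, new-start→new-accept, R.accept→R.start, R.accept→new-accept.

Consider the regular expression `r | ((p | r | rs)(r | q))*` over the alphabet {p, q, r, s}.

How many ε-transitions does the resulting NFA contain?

Bottom-up over the parse tree:
Each of the 7 symbol leaves contributes 0 ε-transitions.
  rs : 0 ε-transitions
  p | r | rs : 6 ε-transitions
  r | q : 4 ε-transitions
  (p | r | rs)(r | q) : 10 ε-transitions
  ((p | r | rs)(r | q))* : 14 ε-transitions
  r | ((p | r | rs)(r | q))* : 18 ε-transitions

18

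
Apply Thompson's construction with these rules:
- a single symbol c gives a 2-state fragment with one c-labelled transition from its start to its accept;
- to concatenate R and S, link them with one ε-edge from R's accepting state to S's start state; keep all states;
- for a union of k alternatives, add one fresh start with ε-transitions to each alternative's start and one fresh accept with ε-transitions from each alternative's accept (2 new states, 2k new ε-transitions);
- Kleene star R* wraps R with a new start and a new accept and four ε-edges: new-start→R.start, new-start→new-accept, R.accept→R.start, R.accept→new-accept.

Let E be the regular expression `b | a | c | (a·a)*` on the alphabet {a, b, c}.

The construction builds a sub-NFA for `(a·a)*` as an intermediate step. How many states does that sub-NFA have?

6

Fragment for `(a·a)*`:
Each of the 2 symbol leaves contributes a 2-state fragment.
  a·a — 4 states
  (a·a)* — 6 states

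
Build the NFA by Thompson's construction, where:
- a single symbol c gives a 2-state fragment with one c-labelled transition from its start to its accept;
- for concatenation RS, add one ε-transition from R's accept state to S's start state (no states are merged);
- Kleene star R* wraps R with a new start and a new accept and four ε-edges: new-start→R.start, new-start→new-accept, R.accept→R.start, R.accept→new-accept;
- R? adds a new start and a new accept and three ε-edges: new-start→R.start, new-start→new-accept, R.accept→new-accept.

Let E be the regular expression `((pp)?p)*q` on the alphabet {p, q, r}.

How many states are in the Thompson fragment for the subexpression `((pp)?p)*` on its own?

Fragment for `((pp)?p)*`:
Each of the 3 symbol leaves contributes a 2-state fragment.
  pp — 4 states
  (pp)? — 6 states
  (pp)?p — 8 states
  ((pp)?p)* — 10 states

10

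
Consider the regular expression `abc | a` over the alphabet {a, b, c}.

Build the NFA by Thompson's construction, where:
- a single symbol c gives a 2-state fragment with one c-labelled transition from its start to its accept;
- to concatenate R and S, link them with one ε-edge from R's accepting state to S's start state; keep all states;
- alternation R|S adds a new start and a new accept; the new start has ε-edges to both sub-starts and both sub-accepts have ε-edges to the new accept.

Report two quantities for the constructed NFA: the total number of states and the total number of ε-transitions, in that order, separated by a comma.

Recursing over subexpressions:
Each of the 4 symbol leaves contributes 2 states and 0 ε-transitions.
  abc → 6 states, 2 ε-transitions
  abc | a → 10 states, 6 ε-transitions

10, 6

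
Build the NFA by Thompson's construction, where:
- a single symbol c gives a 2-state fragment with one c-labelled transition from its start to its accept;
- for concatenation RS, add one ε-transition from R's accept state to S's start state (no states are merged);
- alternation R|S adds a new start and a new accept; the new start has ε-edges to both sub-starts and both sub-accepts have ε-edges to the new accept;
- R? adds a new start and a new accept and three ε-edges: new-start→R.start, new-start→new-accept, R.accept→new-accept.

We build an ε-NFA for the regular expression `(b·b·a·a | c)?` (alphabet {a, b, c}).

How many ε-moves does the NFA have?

By structural recursion:
Each of the 5 symbol leaves contributes 0 ε-transitions.
  b·b·a·a — 3 ε-transitions
  b·b·a·a | c — 7 ε-transitions
  (b·b·a·a | c)? — 10 ε-transitions

10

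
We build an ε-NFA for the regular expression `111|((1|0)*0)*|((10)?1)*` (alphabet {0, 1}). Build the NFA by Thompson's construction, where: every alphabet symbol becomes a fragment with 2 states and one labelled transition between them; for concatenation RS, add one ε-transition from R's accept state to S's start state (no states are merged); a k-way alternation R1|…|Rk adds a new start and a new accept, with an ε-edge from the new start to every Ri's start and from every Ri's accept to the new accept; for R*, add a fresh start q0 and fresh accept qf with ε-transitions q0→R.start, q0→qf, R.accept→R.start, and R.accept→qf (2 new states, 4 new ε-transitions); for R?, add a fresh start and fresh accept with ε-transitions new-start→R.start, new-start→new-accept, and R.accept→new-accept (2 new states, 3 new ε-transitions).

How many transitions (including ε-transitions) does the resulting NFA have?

39

Recursing over subexpressions:
Each of the 9 symbol leaves contributes 1 transition (1 symbol, 0 ε).
  111 : 5 transitions (3 symbol, 2 ε)
  1|0 : 6 transitions (2 symbol, 4 ε)
  (1|0)* : 10 transitions (2 symbol, 8 ε)
  (1|0)*0 : 12 transitions (3 symbol, 9 ε)
  ((1|0)*0)* : 16 transitions (3 symbol, 13 ε)
  10 : 3 transitions (2 symbol, 1 ε)
  (10)? : 6 transitions (2 symbol, 4 ε)
  (10)?1 : 8 transitions (3 symbol, 5 ε)
  ((10)?1)* : 12 transitions (3 symbol, 9 ε)
  111|((1|0)*0)*|((10)?1)* : 39 transitions (9 symbol, 30 ε)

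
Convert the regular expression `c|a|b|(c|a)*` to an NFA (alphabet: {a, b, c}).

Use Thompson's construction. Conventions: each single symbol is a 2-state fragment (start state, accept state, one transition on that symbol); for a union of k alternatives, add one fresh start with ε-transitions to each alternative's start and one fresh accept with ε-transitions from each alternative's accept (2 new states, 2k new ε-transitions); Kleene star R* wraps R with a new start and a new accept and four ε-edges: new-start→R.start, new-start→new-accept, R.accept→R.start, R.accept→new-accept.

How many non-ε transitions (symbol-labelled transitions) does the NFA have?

5

Per subexpression:
Each of the 5 symbol leaves contributes exactly 1 symbol transition.
  c|a → 2 symbol transitions
  (c|a)* → 2 symbol transitions
  c|a|b|(c|a)* → 5 symbol transitions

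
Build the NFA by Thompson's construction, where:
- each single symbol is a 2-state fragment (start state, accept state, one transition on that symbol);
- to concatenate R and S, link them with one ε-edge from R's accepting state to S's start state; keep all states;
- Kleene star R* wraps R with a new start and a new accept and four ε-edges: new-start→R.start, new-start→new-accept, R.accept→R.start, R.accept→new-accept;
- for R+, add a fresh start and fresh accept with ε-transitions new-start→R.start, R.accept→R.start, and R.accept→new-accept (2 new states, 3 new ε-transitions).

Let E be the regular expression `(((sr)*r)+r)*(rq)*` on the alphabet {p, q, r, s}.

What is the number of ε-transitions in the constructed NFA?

20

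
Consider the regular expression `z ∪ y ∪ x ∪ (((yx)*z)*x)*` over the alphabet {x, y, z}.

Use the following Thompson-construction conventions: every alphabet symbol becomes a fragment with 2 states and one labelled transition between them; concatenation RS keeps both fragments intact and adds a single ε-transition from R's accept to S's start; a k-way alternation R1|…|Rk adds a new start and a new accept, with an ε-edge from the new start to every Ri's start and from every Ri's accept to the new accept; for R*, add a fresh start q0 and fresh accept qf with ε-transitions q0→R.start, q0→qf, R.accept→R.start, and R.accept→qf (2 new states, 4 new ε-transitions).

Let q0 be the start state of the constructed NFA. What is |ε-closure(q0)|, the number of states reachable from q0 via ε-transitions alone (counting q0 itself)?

Compute the ε-closure size of each fragment's start state recursively; a symbol fragment's start has no outgoing ε-edge, so its closure is just itself (size 1).
  yx : same as the first factor's closure: |ε-closure| = 1
  (yx)* : |ε-closure| = 1 (new start) + 1 (body) + 1 (new accept) = 3
  (yx)*z : the left operand accepts ε, so the closure extends into the next operand (via the concat ε-link); |ε-closure| = 3 + 1 = 4
  ((yx)*z)* : new start has ε-edges to the inner start and to the new accept, so |ε-closure| = 2 + 4 = 6
  ((yx)*z)*x : |ε-closure| = 6 + 1 = 7 (closure spills across the concat boundary because the left factor accepts ε)
  (((yx)*z)*x)* : new start has ε-edges to the inner start and to the new accept, so |ε-closure| = 2 + 7 = 9
  z ∪ y ∪ x ∪ (((yx)*z)*x)* : |ε-closure| = 1 (new start) + (1 + 1 + 1 + 9) + 1 (new accept, since some branch ε-reaches its own accept) = 14

14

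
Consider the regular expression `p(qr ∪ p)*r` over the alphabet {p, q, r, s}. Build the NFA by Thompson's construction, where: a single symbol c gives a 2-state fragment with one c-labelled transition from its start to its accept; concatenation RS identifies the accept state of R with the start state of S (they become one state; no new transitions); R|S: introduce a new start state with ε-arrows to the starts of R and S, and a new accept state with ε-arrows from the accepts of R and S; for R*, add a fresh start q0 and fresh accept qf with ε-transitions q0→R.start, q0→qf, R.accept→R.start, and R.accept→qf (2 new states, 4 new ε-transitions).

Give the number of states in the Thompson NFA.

11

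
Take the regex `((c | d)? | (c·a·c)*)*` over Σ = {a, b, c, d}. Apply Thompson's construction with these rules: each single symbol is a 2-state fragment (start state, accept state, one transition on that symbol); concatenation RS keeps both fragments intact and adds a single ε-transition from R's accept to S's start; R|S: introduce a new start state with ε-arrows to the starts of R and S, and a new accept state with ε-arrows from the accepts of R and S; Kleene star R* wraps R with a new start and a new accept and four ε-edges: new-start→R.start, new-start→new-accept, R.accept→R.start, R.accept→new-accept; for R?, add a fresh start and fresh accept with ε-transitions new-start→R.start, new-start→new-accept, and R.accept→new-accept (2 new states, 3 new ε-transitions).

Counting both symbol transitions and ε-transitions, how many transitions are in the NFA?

By structural recursion:
Each of the 5 symbol leaves contributes 1 transition (1 symbol, 0 ε).
  c | d : 6 transitions (2 symbol, 4 ε)
  (c | d)? : 9 transitions (2 symbol, 7 ε)
  c·a·c : 5 transitions (3 symbol, 2 ε)
  (c·a·c)* : 9 transitions (3 symbol, 6 ε)
  (c | d)? | (c·a·c)* : 22 transitions (5 symbol, 17 ε)
  ((c | d)? | (c·a·c)*)* : 26 transitions (5 symbol, 21 ε)

26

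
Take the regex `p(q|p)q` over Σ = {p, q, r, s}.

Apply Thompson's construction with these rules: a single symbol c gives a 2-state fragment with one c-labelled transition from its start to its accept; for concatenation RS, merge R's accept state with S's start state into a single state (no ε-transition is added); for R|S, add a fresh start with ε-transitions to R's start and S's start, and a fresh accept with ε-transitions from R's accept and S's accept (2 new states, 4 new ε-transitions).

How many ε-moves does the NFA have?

Per subexpression:
Each of the 4 symbol leaves contributes 0 ε-transitions.
  q|p → 4 ε-transitions
  p(q|p)q → 4 ε-transitions

4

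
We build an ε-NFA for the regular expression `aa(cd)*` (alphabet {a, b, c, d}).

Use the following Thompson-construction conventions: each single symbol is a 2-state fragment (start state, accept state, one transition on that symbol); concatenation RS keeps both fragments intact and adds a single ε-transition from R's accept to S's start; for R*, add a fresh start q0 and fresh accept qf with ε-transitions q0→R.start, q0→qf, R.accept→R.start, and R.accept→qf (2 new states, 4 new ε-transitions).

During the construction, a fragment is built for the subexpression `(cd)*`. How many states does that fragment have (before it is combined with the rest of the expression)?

Fragment for `(cd)*`:
Each of the 2 symbol leaves contributes a 2-state fragment.
  cd : 4 states
  (cd)* : 6 states

6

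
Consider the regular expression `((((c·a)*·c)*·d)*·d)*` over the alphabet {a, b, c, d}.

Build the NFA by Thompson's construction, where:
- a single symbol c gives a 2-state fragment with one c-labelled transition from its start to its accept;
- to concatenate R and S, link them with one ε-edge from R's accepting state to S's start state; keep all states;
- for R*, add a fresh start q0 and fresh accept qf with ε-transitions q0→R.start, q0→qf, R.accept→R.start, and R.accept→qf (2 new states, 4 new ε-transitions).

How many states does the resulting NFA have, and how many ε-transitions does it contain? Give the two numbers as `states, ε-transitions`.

Bottom-up over the parse tree:
Each of the 5 symbol leaves contributes 2 states and 0 ε-transitions.
  c·a = 4 states, 1 ε-transition
  (c·a)* = 6 states, 5 ε-transitions
  (c·a)*·c = 8 states, 6 ε-transitions
  ((c·a)*·c)* = 10 states, 10 ε-transitions
  ((c·a)*·c)*·d = 12 states, 11 ε-transitions
  (((c·a)*·c)*·d)* = 14 states, 15 ε-transitions
  (((c·a)*·c)*·d)*·d = 16 states, 16 ε-transitions
  ((((c·a)*·c)*·d)*·d)* = 18 states, 20 ε-transitions

18, 20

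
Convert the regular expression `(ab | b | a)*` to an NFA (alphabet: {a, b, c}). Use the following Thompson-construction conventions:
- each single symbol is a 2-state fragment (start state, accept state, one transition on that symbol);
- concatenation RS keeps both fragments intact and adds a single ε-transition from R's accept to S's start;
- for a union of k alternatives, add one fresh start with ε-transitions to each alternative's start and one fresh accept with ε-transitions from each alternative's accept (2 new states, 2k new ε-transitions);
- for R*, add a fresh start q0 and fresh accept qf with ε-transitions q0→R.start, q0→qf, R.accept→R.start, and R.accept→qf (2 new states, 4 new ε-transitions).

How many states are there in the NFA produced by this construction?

12

By structural recursion:
Each of the 4 symbol leaves contributes a 2-state fragment.
  ab — 4 states
  ab | b | a — 10 states
  (ab | b | a)* — 12 states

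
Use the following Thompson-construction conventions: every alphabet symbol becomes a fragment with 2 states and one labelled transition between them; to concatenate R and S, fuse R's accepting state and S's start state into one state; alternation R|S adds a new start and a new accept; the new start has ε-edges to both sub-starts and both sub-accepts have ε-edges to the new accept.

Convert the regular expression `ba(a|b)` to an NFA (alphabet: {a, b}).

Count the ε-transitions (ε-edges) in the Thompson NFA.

By structural recursion:
Each of the 4 symbol leaves contributes 0 ε-transitions.
  a|b — 4 ε-transitions
  ba(a|b) — 4 ε-transitions

4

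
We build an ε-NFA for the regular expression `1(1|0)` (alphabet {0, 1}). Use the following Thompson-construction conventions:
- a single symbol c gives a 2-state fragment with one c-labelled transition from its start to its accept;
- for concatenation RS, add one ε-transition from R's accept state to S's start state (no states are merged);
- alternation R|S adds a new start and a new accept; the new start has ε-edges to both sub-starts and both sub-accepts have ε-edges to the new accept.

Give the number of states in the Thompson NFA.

8

Building bottom-up:
Each of the 3 symbol leaves contributes a 2-state fragment.
  1|0 — 6 states
  1(1|0) — 8 states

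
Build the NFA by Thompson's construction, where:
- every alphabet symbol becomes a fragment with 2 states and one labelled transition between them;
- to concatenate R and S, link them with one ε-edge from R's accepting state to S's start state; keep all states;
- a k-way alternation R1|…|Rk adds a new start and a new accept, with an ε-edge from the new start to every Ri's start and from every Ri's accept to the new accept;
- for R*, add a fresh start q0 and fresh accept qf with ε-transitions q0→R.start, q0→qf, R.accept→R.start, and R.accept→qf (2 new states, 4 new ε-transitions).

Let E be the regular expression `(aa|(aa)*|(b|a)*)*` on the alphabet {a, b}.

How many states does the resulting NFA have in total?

22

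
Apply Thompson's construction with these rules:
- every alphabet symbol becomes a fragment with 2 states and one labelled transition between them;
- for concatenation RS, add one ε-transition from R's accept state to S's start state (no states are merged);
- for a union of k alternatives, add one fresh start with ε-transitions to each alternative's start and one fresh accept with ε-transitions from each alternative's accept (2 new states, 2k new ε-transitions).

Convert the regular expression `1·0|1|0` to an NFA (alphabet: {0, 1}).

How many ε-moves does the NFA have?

Bottom-up over the parse tree:
Each of the 4 symbol leaves contributes 0 ε-transitions.
  1·0 = 1 ε-transition
  1·0|1|0 = 7 ε-transitions

7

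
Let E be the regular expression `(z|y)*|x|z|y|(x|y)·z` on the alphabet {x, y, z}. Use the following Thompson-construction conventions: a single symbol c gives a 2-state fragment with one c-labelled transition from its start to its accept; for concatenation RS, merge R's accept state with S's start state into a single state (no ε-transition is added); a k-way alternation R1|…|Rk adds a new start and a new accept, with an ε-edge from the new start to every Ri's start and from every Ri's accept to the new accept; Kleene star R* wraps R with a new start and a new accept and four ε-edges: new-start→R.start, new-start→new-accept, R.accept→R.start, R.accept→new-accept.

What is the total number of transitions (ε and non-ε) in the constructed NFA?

Per subexpression:
Each of the 8 symbol leaves contributes 1 transition (1 symbol, 0 ε).
  z|y → 6 transitions (2 symbol, 4 ε)
  (z|y)* → 10 transitions (2 symbol, 8 ε)
  x|y → 6 transitions (2 symbol, 4 ε)
  (x|y)·z → 7 transitions (3 symbol, 4 ε)
  (z|y)*|x|z|y|(x|y)·z → 30 transitions (8 symbol, 22 ε)

30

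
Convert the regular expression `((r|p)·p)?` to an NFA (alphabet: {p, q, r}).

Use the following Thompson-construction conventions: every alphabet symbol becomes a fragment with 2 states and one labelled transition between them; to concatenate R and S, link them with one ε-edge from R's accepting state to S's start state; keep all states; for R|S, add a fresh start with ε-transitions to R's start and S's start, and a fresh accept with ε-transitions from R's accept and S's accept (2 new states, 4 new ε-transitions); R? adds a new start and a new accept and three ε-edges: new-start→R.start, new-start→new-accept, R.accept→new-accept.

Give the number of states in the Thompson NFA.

By structural recursion:
Each of the 3 symbol leaves contributes a 2-state fragment.
  r|p : 6 states
  (r|p)·p : 8 states
  ((r|p)·p)? : 10 states

10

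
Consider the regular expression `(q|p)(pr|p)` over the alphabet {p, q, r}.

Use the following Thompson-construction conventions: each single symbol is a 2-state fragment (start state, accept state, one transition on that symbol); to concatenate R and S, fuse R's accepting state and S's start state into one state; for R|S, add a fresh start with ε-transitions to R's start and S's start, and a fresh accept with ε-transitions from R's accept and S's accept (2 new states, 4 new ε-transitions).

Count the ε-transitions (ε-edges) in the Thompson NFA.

By structural recursion:
Each of the 5 symbol leaves contributes 0 ε-transitions.
  q|p → 4 ε-transitions
  pr → 0 ε-transitions
  pr|p → 4 ε-transitions
  (q|p)(pr|p) → 8 ε-transitions

8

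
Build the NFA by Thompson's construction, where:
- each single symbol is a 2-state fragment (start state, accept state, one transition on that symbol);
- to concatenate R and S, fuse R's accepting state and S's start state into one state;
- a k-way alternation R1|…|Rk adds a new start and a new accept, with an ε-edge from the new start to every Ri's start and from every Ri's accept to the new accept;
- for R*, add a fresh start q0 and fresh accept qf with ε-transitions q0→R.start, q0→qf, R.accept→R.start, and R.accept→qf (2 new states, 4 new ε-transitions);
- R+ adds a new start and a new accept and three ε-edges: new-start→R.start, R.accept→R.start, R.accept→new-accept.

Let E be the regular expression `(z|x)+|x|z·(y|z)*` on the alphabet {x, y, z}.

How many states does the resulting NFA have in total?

21

Per subexpression:
Each of the 6 symbol leaves contributes a 2-state fragment.
  z|x → 6 states
  (z|x)+ → 8 states
  y|z → 6 states
  (y|z)* → 8 states
  z·(y|z)* → 9 states
  (z|x)+|x|z·(y|z)* → 21 states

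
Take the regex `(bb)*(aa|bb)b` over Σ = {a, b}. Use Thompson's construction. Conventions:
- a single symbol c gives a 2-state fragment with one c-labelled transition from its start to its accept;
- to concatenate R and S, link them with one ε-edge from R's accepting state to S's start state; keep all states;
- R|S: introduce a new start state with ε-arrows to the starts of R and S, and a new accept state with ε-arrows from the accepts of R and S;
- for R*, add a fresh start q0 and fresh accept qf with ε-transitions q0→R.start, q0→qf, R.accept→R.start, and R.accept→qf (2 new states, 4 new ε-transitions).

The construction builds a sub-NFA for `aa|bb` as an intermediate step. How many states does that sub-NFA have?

10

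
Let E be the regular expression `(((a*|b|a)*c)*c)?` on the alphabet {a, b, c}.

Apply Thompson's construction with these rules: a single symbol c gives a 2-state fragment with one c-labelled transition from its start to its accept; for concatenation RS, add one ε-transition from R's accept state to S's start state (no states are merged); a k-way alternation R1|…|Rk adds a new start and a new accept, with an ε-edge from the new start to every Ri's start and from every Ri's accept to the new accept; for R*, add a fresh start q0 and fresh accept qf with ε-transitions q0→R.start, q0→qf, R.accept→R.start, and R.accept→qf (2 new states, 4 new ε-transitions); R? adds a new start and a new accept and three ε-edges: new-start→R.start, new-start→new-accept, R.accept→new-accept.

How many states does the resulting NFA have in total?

20

Building bottom-up:
Each of the 5 symbol leaves contributes a 2-state fragment.
  a* = 4 states
  a*|b|a = 10 states
  (a*|b|a)* = 12 states
  (a*|b|a)*c = 14 states
  ((a*|b|a)*c)* = 16 states
  ((a*|b|a)*c)*c = 18 states
  (((a*|b|a)*c)*c)? = 20 states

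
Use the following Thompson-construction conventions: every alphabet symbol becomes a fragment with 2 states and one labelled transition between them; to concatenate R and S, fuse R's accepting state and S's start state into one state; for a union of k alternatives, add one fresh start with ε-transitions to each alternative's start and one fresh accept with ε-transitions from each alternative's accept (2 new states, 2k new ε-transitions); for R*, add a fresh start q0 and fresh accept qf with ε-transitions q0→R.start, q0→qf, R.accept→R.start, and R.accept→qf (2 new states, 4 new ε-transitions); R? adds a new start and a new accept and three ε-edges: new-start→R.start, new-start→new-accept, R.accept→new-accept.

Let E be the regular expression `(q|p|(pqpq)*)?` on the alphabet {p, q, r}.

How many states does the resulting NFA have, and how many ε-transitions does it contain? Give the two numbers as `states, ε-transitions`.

15, 13

Bottom-up over the parse tree:
Each of the 6 symbol leaves contributes 2 states and 0 ε-transitions.
  pqpq → 5 states, 0 ε-transitions
  (pqpq)* → 7 states, 4 ε-transitions
  q|p|(pqpq)* → 13 states, 10 ε-transitions
  (q|p|(pqpq)*)? → 15 states, 13 ε-transitions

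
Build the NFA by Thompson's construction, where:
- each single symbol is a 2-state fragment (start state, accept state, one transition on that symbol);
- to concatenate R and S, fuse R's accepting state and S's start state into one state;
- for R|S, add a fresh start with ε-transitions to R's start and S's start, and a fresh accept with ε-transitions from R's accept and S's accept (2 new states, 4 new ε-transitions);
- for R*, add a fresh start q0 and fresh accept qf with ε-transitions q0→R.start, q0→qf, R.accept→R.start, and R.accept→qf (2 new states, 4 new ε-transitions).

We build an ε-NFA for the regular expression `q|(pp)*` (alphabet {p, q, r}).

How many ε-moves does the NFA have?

8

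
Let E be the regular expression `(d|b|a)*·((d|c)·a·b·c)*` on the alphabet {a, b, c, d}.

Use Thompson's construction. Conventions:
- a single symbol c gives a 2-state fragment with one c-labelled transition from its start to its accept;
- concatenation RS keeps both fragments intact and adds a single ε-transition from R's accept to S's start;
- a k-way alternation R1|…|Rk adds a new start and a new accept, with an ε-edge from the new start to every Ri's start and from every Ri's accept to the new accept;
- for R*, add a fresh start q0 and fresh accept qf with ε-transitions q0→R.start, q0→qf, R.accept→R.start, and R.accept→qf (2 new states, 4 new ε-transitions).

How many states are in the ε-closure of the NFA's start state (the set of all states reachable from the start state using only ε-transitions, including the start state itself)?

Compute the ε-closure size of each fragment's start state recursively; a symbol fragment's start has no outgoing ε-edge, so its closure is just itself (size 1).
  d|b|a — |ε-closure| = 1 + 1 + 1 + 1 = 4 (the new accept is not ε-reachable since no branch accepts ε)
  (d|b|a)* — the star's fresh start ε-reaches both the body's start and the fresh accept: |ε-closure| = 2 + 4 = 6
  d|c — |ε-closure| = 1 + 1 + 1 = 3 (the new accept is not ε-reachable since no branch accepts ε)
  (d|c)·a·b·c — |ε-closure| equals the left operand's closure size = 3 (its accept is not ε-reachable, so the closure stops there)
  ((d|c)·a·b·c)* — |ε-closure| = 1 (new start) + 3 (body) + 1 (new accept) = 5
  (d|b|a)*·((d|c)·a·b·c)* — the left operand accepts ε, so the closure extends into the next operand (via the concat ε-link); |ε-closure| = 6 + 5 = 11

11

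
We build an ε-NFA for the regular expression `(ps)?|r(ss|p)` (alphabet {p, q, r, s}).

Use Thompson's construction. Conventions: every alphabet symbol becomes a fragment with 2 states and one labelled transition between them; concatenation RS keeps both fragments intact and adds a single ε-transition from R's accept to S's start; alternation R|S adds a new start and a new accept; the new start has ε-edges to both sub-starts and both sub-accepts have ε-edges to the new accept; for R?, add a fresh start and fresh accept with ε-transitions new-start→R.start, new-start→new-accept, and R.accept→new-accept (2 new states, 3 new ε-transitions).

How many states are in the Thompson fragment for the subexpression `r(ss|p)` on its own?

Fragment for `r(ss|p)`:
Each of the 4 symbol leaves contributes a 2-state fragment.
  ss — 4 states
  ss|p — 8 states
  r(ss|p) — 10 states

10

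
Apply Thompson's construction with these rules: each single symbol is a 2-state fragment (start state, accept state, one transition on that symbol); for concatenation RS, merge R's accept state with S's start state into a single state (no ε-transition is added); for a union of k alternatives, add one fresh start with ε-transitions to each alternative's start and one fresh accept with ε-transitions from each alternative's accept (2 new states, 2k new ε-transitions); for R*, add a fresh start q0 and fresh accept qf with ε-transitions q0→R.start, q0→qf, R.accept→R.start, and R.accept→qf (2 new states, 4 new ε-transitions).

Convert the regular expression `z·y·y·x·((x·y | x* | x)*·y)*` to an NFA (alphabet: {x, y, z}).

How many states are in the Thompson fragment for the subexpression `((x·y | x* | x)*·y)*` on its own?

16

Fragment for `((x·y | x* | x)*·y)*`:
Each of the 5 symbol leaves contributes a 2-state fragment.
  x·y — 3 states
  x* — 4 states
  x·y | x* | x — 11 states
  (x·y | x* | x)* — 13 states
  (x·y | x* | x)*·y — 14 states
  ((x·y | x* | x)*·y)* — 16 states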